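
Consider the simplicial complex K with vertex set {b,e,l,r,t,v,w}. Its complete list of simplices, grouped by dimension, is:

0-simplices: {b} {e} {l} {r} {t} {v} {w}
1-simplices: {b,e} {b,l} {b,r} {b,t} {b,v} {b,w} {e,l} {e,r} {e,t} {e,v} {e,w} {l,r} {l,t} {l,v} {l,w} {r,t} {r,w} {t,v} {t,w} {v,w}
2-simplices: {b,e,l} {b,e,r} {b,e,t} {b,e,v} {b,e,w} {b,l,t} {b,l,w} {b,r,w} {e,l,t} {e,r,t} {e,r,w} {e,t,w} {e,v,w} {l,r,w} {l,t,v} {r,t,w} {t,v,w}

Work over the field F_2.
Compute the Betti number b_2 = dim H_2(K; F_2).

n_0=7 n_1=20 n_2=17  [Z2]
∂1: piv[be,bl,br,bt,bv,bw] rk=6  ker:el,er,et,ev,ew,lr,lt,lv,lw,rt,rw,tv,tw,vw
∂2: piv[bel,ber,bet,bev,bew,blt,blw,brw,ert,etw,evw,lrw,ltv,tvw] rk=14  ker:elt,erw,rtw
b_2=(17−14)−0=3

b_2=3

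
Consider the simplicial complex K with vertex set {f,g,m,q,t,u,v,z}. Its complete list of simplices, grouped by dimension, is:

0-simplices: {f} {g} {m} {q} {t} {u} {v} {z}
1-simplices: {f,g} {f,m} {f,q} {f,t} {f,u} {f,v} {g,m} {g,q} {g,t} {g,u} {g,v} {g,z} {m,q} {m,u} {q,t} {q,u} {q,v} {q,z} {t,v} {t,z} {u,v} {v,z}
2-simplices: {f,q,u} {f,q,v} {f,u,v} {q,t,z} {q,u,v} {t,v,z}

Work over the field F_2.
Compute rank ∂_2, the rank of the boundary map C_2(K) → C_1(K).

n_0=8 n_1=22 n_2=6  [Z2]
∂1: piv[fg,fm,fq,ft,fu,fv,gz] rk=7  ker:gm,gq,gt,gu,gv,mq,mu,qt,qu,qv,qz,tv,tz,uv,vz
∂2: piv[fqu,fqv,fuv,qtz,tvz] rk=5  ker:quv
rk∂_2=5

rank∂_2=5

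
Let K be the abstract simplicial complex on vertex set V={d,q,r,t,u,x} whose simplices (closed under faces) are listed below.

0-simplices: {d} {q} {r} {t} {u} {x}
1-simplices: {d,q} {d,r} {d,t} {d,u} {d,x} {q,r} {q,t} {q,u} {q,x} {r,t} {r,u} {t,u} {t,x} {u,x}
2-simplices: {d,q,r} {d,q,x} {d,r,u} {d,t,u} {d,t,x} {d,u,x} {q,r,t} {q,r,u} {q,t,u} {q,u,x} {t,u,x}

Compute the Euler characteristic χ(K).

χ(K)=3

n_0=6 n_1=14 n_2=11
χ=+6−14+11=3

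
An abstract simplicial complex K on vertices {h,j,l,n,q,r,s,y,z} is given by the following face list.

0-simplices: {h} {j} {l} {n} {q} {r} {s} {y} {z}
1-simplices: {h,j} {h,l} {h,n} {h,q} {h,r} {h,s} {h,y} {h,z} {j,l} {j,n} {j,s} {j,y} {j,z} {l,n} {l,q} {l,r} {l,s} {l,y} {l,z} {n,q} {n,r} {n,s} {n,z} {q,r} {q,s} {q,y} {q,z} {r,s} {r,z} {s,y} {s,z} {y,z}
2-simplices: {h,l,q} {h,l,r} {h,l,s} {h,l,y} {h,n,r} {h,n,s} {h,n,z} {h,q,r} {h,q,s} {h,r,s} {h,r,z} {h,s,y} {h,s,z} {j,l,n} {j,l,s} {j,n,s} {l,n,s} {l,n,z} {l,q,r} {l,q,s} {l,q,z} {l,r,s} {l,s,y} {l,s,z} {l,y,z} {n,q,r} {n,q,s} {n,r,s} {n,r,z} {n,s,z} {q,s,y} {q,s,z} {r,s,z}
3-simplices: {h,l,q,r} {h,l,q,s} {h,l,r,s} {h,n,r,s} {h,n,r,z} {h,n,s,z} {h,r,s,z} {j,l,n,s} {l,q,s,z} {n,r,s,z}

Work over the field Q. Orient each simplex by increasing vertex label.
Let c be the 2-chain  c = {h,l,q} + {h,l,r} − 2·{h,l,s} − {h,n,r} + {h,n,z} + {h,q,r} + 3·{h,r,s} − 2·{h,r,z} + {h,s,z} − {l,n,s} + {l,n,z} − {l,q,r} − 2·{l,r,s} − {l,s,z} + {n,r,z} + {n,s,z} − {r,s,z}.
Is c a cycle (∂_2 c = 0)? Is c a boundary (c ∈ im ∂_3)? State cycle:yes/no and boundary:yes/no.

n_0=9 n_1=32 n_2=33 n_3=10  [Q]
∂1: piv[hj,hl,hn,hq,hr,hs,hy,hz] rk=8  ker:jl,jn,js,jy,jz,ln,lq,lr,ls,ly,lz,nq,nr,ns,nz,qr,qs,qy,qz,rs,rz,sy,sz,yz
∂2: piv[hlq,hlr,hls,hly,hnr,hns,hnz,hqr,hqs,hrs,hrz,hsy,hsz,jln,jls,jns,lnz,lqz,lyz,nqr,qsy] rk=21  ker:lns,lqr,lqs,lrs,lsy,lsz,nqs,nrs,nrz,nsz,qsz,rsz
∂3: piv[hlqr,hlqs,hlrs,hnrs,hnrz,hnsz,hrsz,jlns,lqsz] rk=9  ker:nrsz
∂2c = 0
c vs im∂3: residual ≠ 0 ⇒ not boundary

cycle:yes boundary:no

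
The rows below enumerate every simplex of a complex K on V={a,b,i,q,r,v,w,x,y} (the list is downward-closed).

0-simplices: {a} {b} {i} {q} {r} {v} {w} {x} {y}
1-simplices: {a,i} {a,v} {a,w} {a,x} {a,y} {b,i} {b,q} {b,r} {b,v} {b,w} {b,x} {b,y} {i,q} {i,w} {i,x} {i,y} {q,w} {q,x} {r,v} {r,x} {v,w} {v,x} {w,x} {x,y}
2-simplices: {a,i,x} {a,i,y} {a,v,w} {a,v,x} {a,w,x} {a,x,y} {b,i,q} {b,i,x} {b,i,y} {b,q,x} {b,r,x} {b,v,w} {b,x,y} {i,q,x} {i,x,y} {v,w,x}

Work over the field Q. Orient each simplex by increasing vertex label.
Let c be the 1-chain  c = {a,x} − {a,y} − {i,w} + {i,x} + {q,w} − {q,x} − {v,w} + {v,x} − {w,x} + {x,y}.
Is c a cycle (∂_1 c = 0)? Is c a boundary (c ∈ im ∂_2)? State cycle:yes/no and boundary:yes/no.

n_0=9 n_1=24 n_2=16  [Q]
∂1: piv[ai,av,aw,ax,ay,bi,bq,br] rk=8  ker:bv,bw,bx,by,iq,iw,ix,iy,qw,qx,rv,rx,vw,vx,wx,xy
∂2: piv[aix,aiy,avw,avx,awx,axy,biq,bix,biy,bqx,brx,bvw] rk=12  ker:bxy,iqx,ixy,vwx
∂1c = 0
c vs im∂2: residual ≠ 0 ⇒ not boundary

cycle:yes boundary:no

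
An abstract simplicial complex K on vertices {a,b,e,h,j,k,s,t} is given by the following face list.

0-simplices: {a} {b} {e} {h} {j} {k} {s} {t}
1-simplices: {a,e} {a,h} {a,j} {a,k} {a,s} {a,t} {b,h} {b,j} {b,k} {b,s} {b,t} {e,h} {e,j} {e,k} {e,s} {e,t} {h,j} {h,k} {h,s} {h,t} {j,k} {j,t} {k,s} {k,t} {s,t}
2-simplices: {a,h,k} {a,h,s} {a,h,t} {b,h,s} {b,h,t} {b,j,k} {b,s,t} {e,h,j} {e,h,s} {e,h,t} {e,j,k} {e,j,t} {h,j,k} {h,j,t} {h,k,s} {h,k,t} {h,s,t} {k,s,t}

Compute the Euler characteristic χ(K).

χ(K)=1

n_0=8 n_1=25 n_2=18
χ=+8−25+18=1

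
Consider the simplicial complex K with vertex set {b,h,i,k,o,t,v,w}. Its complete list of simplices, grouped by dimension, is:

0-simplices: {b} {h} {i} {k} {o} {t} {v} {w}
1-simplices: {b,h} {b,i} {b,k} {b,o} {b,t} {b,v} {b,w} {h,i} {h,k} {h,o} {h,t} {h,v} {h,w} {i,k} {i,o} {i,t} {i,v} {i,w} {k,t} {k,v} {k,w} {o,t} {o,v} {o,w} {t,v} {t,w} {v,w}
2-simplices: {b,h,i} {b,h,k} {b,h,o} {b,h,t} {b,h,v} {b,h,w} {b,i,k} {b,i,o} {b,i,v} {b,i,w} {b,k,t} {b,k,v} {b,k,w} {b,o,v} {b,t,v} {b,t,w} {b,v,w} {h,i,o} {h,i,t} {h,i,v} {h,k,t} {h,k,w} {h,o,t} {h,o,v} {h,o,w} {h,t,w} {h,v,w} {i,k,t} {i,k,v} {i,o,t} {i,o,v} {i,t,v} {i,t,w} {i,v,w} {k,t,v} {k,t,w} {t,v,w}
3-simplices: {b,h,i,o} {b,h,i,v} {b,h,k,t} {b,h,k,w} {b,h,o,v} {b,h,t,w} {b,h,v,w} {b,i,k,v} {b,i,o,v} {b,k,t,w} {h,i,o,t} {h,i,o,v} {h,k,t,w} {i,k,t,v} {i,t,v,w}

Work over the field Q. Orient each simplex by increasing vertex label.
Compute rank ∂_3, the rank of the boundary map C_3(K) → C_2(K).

rank∂_3=13

n_0=8 n_1=27 n_2=37 n_3=15  [Q]
∂1: piv[bh,bi,bk,bo,bt,bv,bw] rk=7  ker:hi,hk,ho,ht,hv,hw,ik,io,it,iv,iw,kt,kv,kw,ot,ov,ow,tv,tw,vw
∂2: piv[bhi,bhk,bho,bht,bhv,bhw,bik,bio,biv,biw,bkt,bkv,bkw,bov,btv,btw,bvw,hit,hot,how] rk=20  ker:hio,hiv,hkt,hkw,hov,htw,hvw,ikt,ikv,iot,iov,itv,itw,ivw,ktv,ktw,tvw
∂3: piv[bhio,bhiv,bhkt,bhkw,bhov,bhtw,bhvw,bikv,biov,bktw,hiot,iktv,itvw] rk=13  ker:hiov,hktw
rk∂_3=13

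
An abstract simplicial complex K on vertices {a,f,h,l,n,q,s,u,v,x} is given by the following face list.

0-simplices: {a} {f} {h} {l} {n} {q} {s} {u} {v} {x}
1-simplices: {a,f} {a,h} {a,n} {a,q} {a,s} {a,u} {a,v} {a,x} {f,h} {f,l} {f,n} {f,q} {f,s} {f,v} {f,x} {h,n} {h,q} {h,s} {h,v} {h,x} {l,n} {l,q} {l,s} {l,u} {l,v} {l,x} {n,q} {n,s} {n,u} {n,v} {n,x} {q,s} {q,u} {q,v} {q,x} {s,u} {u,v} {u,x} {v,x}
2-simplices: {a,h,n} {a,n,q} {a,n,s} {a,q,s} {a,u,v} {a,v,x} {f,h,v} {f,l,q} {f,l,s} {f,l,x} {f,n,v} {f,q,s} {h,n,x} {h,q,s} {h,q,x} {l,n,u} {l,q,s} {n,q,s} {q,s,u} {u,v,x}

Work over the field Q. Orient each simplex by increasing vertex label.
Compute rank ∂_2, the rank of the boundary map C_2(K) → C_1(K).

n_0=10 n_1=39 n_2=20  [Q]
∂1: piv[af,ah,an,aq,as,au,av,ax,fl] rk=9  ker:fh,fn,fq,fs,fv,fx,hn,hq,hs,hv,hx,ln,lq,ls,lu,lv,lx,nq,ns,nu,nv,nx,qs,qu,qv,qx,su,uv,ux,vx
∂2: piv[ahn,anq,ans,aqs,auv,avx,fhv,flq,fls,flx,fnv,fqs,hnx,hqs,hqx,lnu,qsu,uvx] rk=18  ker:lqs,nqs
rk∂_2=18

rank∂_2=18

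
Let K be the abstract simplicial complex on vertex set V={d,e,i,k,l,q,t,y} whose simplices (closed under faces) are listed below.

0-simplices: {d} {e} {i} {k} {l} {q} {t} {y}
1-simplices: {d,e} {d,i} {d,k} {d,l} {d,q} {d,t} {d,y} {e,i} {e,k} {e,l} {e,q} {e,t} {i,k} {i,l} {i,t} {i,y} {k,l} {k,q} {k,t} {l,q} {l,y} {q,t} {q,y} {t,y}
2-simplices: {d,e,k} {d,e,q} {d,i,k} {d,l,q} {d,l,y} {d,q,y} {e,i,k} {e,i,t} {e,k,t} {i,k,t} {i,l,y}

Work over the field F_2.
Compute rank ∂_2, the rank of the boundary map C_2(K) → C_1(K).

rank∂_2=10

n_0=8 n_1=24 n_2=11  [Z2]
∂1: piv[de,di,dk,dl,dq,dt,dy] rk=7  ker:ei,ek,el,eq,et,ik,il,it,iy,kl,kq,kt,lq,ly,qt,qy,ty
∂2: piv[dek,deq,dik,dlq,dly,dqy,eik,eit,ekt,ily] rk=10  ker:ikt
rk∂_2=10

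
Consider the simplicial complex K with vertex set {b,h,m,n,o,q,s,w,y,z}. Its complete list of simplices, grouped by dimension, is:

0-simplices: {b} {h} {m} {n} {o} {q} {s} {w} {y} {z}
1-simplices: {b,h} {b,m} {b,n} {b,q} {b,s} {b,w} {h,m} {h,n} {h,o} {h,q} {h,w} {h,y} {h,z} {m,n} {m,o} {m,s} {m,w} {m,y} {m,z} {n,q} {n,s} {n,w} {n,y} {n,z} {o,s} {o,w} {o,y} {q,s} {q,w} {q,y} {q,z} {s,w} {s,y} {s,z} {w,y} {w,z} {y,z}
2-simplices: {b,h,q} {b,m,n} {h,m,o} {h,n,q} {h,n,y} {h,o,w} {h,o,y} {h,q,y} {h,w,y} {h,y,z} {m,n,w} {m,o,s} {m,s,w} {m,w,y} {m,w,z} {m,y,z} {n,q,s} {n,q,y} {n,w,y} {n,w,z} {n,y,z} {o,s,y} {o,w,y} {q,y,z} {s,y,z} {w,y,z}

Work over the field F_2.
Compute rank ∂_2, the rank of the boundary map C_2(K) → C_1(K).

n_0=10 n_1=37 n_2=26  [Z2]
∂1: piv[bh,bm,bn,bq,bs,bw,ho,hy,hz] rk=9  ker:hm,hn,hq,hw,mn,mo,ms,mw,my,mz,nq,ns,nw,ny,nz,os,ow,oy,qs,qw,qy,qz,sw,sy,sz,wy,wz,yz
∂2: piv[bhq,bmn,hmo,hnq,hny,how,hoy,hqy,hwy,hyz,mnw,mos,msw,mwy,mwz,myz,nqs,nwy,nwz,osy,qyz,syz] rk=22  ker:nqy,nyz,owy,wyz
rk∂_2=22

rank∂_2=22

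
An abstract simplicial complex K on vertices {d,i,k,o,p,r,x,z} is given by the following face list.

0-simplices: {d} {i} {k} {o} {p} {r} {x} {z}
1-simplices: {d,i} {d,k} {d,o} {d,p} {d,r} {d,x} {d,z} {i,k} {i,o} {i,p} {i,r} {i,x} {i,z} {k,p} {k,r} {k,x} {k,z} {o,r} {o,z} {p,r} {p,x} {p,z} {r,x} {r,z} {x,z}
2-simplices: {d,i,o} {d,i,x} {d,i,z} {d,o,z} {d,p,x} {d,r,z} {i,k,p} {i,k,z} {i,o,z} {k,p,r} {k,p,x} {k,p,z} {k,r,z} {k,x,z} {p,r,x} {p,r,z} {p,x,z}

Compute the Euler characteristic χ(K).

n_0=8 n_1=25 n_2=17
χ=+8−25+17=0

χ(K)=0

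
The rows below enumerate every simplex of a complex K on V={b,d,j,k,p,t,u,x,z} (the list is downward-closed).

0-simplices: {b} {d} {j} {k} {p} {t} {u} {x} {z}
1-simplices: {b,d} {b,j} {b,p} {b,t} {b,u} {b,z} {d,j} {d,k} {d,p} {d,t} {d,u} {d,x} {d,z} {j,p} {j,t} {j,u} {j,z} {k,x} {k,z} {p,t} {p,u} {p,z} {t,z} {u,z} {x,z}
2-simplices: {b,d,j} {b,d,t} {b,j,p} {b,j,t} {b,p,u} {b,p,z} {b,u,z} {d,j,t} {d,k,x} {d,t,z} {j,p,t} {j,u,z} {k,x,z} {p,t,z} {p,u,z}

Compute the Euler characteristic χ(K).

n_0=9 n_1=25 n_2=15
χ=+9−25+15=-1

χ(K)=-1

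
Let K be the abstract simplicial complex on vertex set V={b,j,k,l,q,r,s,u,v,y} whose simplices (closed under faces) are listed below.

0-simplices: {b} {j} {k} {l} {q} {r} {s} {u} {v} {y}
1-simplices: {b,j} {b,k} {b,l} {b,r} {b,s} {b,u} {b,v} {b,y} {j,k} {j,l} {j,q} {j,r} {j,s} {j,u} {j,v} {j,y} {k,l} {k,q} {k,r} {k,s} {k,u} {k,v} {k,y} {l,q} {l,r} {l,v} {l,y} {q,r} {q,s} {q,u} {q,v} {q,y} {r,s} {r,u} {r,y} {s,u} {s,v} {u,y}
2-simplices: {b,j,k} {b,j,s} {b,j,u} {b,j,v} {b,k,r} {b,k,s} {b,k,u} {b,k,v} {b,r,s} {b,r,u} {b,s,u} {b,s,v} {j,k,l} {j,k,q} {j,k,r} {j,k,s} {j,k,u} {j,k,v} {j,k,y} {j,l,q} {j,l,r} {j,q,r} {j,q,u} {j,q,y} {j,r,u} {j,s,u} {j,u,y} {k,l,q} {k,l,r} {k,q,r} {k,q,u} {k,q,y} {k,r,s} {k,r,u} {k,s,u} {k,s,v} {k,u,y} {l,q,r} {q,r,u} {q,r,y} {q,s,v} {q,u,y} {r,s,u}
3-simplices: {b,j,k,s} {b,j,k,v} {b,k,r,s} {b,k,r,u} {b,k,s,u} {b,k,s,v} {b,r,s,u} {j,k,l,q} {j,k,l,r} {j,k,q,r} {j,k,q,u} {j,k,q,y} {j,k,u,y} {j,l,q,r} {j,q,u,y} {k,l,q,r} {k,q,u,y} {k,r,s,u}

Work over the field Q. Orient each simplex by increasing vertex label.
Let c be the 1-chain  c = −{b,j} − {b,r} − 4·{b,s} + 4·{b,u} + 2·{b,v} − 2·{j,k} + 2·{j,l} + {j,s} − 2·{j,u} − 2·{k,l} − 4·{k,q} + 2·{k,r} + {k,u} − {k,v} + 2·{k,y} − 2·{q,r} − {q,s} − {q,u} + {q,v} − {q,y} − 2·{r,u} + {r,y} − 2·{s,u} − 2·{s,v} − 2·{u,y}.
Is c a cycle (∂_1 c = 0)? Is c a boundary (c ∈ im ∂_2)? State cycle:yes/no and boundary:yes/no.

cycle:yes boundary:yes

n_0=10 n_1=38 n_2=43 n_3=18  [Q]
∂1: piv[bj,bk,bl,br,bs,bu,bv,by,jq] rk=9  ker:jk,jl,jr,js,ju,jv,jy,kl,kq,kr,ks,ku,kv,ky,lq,lr,lv,ly,qr,qs,qu,qv,qy,rs,ru,ry,su,sv,uy
∂2: piv[bjk,bjs,bju,bjv,bkr,bks,bku,bkv,brs,bru,bsu,bsv,jkl,jkq,jkr,jky,jlq,jlr,jqr,jqu,jqy,juy,qry,qsv] rk=24  ker:jks,jku,jkv,jru,jsu,klq,klr,kqr,kqu,kqy,krs,kru,ksu,ksv,kuy,lqr,qru,quy,rsu
∂3: piv[bjks,bjkv,bkrs,bkru,bksu,bksv,brsu,jklq,jklr,jkqr,jkqu,jkqy,jkuy,jlqr,jquy] rk=15  ker:klqr,kquy,krsu
∂1c = 0
c vs im∂2: reduces to 0 ⇒ boundary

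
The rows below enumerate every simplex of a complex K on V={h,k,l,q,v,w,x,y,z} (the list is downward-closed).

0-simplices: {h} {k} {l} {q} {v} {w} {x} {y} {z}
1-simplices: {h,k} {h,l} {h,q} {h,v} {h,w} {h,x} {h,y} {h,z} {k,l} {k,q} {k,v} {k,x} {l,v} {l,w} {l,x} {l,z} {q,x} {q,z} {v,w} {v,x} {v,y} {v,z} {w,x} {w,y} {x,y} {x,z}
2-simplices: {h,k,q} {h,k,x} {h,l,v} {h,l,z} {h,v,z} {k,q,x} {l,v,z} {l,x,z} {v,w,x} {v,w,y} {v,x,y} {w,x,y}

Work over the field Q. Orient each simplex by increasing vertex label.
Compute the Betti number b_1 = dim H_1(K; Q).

b_1=8

n_0=9 n_1=26 n_2=12  [Q]
∂1: piv[hk,hl,hq,hv,hw,hx,hy,hz] rk=8  ker:kl,kq,kv,kx,lv,lw,lx,lz,qx,qz,vw,vx,vy,vz,wx,wy,xy,xz
∂2: piv[hkq,hkx,hlv,hlz,hvz,kqx,lxz,vwx,vwy,vxy] rk=10  ker:lvz,wxy
b_1=(26−8)−10=8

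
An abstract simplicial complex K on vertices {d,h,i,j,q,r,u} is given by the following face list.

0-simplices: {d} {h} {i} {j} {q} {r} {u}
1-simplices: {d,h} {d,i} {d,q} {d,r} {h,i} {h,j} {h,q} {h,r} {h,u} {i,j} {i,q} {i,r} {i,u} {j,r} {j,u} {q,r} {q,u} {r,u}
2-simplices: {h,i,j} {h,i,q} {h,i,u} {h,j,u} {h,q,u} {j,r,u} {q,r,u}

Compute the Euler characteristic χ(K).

χ(K)=-4

n_0=7 n_1=18 n_2=7
χ=+7−18+7=-4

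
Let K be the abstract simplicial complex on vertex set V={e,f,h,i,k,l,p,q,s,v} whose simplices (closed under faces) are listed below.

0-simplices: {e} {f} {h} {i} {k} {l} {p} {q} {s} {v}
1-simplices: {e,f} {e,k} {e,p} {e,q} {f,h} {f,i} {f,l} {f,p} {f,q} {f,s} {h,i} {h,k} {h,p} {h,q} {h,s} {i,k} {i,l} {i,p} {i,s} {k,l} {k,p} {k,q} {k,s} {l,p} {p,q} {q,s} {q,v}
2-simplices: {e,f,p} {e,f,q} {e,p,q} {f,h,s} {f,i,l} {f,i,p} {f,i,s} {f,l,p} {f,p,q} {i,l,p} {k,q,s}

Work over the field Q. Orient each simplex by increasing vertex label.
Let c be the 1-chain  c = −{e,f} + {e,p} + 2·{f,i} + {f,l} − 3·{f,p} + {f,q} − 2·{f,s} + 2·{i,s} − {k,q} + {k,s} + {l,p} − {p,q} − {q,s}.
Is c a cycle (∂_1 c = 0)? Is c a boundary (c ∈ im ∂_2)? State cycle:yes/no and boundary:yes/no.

cycle:yes boundary:yes

n_0=10 n_1=27 n_2=11  [Q]
∂1: piv[ef,ek,ep,eq,fh,fi,fl,fs,qv] rk=9  ker:fp,fq,hi,hk,hp,hq,hs,ik,il,ip,is,kl,kp,kq,ks,lp,pq,qs
∂2: piv[efp,efq,epq,fhs,fil,fip,fis,flp,kqs] rk=9  ker:fpq,ilp
∂1c = 0
c vs im∂2: reduces to 0 ⇒ boundary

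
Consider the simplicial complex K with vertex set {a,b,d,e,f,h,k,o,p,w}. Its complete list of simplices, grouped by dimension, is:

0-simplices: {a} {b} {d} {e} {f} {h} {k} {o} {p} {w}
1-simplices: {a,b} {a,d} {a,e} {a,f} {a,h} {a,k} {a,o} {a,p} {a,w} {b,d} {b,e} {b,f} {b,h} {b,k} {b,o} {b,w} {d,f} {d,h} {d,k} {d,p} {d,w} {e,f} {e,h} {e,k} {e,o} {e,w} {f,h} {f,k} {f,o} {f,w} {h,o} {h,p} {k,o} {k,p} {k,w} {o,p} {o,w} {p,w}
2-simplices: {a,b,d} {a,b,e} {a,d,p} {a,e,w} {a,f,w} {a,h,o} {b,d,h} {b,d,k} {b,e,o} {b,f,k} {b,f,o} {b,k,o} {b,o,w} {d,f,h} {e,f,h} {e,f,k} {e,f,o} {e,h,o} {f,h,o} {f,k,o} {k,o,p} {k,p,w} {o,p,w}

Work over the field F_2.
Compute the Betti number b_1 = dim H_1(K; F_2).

n_0=10 n_1=38 n_2=23  [Z2]
∂1: piv[ab,ad,ae,af,ah,ak,ao,ap,aw] rk=9  ker:bd,be,bf,bh,bk,bo,bw,df,dh,dk,dp,dw,ef,eh,ek,eo,ew,fh,fk,fo,fw,ho,hp,ko,kp,kw,op,ow,pw
∂2: piv[abd,abe,adp,aew,afw,aho,bdh,bdk,beo,bfk,bfo,bko,bow,dfh,efh,efk,efo,eho,kop,kpw,opw] rk=21  ker:fho,fko
b_1=(38−9)−21=8

b_1=8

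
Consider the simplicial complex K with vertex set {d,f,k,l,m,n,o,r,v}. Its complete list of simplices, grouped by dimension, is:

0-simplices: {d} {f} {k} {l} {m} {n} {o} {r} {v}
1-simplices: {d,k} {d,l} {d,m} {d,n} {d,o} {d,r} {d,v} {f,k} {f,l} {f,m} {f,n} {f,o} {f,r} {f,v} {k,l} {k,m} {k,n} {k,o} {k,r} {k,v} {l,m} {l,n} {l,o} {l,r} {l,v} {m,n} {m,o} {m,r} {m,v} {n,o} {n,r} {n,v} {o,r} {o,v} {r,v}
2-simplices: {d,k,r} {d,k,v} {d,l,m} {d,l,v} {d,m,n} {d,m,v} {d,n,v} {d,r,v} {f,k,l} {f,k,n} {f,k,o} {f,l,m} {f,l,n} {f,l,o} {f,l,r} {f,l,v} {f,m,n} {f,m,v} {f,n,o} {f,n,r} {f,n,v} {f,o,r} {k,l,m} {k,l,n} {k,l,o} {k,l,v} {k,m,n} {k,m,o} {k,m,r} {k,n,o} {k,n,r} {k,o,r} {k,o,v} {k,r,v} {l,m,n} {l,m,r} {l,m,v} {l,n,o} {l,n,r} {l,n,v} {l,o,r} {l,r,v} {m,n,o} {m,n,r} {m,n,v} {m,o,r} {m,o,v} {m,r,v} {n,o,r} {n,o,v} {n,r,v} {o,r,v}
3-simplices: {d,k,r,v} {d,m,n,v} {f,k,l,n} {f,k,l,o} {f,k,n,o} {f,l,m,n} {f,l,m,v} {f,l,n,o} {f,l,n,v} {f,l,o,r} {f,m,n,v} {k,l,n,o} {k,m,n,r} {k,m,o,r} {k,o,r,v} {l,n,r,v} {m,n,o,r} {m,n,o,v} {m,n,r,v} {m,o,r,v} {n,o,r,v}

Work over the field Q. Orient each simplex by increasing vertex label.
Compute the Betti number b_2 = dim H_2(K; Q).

n_0=9 n_1=35 n_2=52 n_3=21  [Q]
∂1: piv[dk,dl,dm,dn,do,dr,dv,fk] rk=8  ker:fl,fm,fn,fo,fr,fv,kl,km,kn,ko,kr,kv,lm,ln,lo,lr,lv,mn,mo,mr,mv,no,nr,nv,or,ov,rv
∂2: piv[dkr,dkv,dlm,dlv,dmn,dmv,dnv,drv,fkl,fkn,fko,flm,fln,flo,flr,flv,fmn,fno,fnr,for,klm,klv,kmo,kmr,knr,kov] rk=26  ker:fmv,fnv,kln,klo,kmn,kno,kor,krv,lmn,lmr,lmv,lno,lnr,lnv,lor,lrv,mno,mnr,mnv,mor,mov,mrv,nor,nov,nrv,orv
∂3: piv[dkrv,dmnv,fkln,fklo,fkno,flmn,flmv,flno,flnv,flor,fmnv,kmnr,kmor,korv,lnrv,mnor,mnov,mnrv,morv] rk=19  ker:klno,norv
b_2=(52−26)−19=7

b_2=7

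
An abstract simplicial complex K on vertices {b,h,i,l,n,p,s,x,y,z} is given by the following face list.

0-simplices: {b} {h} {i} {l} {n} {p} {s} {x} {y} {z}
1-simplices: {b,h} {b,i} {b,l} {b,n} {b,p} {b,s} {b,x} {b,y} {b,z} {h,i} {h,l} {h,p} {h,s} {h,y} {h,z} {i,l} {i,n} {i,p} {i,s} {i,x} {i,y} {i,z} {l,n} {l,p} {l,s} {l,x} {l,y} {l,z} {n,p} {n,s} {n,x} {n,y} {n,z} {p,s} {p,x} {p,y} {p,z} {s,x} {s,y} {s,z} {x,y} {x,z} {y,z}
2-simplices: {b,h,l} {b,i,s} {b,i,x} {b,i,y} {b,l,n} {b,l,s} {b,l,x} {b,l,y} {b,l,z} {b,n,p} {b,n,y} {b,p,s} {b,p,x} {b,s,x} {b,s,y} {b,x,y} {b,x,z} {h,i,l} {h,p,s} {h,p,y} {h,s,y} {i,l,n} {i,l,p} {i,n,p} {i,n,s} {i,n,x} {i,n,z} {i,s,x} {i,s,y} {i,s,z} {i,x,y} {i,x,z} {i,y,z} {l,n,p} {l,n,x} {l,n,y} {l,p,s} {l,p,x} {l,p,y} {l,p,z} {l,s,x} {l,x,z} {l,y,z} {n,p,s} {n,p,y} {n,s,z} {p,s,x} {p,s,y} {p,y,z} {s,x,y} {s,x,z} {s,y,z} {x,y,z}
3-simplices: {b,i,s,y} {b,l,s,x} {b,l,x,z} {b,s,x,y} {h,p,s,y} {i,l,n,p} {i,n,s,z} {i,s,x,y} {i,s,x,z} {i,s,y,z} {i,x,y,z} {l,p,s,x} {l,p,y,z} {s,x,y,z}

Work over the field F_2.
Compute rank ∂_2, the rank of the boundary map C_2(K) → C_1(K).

n_0=10 n_1=43 n_2=53 n_3=14  [Z2]
∂1: piv[bh,bi,bl,bn,bp,bs,bx,by,bz] rk=9  ker:hi,hl,hp,hs,hy,hz,il,in,ip,is,ix,iy,iz,ln,lp,ls,lx,ly,lz,np,ns,nx,ny,nz,ps,px,py,pz,sx,sy,sz,xy,xz,yz
∂2: piv[bhl,bis,bix,biy,bln,bls,blx,bly,blz,bnp,bny,bps,bpx,bsx,bsy,bxy,bxz,hil,hps,hpy,hsy,iln,ilp,inp,ins,inx,inz,isz,ixz,iyz,lnx,lpz] rk=32  ker:isx,isy,ixy,lnp,lny,lps,lpx,lpy,lsx,lxz,lyz,nps,npy,nsz,psx,psy,pyz,sxy,sxz,syz,xyz
∂3: piv[bisy,blsx,blxz,bsxy,hpsy,ilnp,insz,isxy,isxz,isyz,ixyz,lpsx,lpyz] rk=13  ker:sxyz
rk∂_2=32

rank∂_2=32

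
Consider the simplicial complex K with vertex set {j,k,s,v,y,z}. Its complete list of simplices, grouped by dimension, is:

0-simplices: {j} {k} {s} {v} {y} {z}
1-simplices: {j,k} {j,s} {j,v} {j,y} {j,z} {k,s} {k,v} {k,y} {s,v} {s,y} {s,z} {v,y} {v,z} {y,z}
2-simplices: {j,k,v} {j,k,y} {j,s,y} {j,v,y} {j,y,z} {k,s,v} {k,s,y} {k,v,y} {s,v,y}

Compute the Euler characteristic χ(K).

n_0=6 n_1=14 n_2=9
χ=+6−14+9=1

χ(K)=1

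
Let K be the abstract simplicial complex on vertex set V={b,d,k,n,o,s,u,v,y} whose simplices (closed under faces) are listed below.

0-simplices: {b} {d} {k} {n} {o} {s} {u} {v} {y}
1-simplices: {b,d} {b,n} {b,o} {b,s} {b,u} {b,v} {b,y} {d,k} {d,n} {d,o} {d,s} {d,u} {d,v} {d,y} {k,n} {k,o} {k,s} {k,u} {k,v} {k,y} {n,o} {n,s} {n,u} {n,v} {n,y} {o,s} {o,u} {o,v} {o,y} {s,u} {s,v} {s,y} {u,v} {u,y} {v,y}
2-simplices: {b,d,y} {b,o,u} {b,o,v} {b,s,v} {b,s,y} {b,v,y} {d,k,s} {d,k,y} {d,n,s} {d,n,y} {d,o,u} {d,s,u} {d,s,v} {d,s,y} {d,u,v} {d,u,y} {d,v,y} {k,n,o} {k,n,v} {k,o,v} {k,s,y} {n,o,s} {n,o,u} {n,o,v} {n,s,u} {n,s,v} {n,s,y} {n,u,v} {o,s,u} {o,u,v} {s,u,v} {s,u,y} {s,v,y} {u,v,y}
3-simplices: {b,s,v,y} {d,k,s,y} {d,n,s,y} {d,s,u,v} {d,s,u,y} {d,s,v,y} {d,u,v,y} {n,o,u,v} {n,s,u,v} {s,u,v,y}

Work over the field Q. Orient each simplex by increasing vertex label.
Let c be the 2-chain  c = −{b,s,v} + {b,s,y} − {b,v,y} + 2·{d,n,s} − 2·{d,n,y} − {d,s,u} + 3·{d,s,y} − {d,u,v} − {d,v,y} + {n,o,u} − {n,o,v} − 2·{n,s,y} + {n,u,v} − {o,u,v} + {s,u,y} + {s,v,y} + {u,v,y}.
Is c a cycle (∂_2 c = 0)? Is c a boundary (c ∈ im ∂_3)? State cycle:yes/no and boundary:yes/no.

cycle:yes boundary:yes

n_0=9 n_1=35 n_2=34 n_3=10  [Q]
∂1: piv[bd,bn,bo,bs,bu,bv,by,dk] rk=8  ker:dn,do,ds,du,dv,dy,kn,ko,ks,ku,kv,ky,no,ns,nu,nv,ny,os,ou,ov,oy,su,sv,sy,uv,uy,vy
∂2: piv[bdy,bou,bov,bsv,bsy,bvy,dks,dky,dns,dny,dou,dsu,dsv,dsy,duv,duy,kno,knv,kov,nos,nou,nsu,nsv] rk=23  ker:dvy,ksy,nov,nsy,nuv,osu,ouv,suv,suy,svy,uvy
∂3: piv[bsvy,dksy,dnsy,dsuv,dsuy,dsvy,duvy,nouv,nsuv] rk=9  ker:suvy
∂2c = 0
c vs im∂3: reduces to 0 ⇒ boundary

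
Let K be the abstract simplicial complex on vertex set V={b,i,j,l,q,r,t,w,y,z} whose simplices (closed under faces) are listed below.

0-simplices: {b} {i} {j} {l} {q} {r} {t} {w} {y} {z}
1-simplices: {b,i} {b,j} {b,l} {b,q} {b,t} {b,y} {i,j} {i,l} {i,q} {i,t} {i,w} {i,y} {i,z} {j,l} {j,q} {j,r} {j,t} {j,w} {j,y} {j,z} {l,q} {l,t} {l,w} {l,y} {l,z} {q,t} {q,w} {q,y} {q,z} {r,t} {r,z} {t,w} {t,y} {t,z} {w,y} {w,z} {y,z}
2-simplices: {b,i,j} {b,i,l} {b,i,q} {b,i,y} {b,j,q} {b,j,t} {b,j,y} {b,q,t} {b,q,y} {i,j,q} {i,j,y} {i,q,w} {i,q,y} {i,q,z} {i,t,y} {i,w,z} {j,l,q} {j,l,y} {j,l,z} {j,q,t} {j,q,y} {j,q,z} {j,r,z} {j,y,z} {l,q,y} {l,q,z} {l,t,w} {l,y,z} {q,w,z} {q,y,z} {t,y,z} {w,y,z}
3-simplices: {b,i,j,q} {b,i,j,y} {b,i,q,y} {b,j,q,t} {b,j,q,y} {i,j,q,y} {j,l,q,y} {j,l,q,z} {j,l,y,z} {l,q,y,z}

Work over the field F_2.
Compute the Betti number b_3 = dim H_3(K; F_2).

n_0=10 n_1=37 n_2=32 n_3=10  [Z2]
∂1: piv[bi,bj,bl,bq,bt,by,iw,iz,jr] rk=9  ker:ij,il,iq,it,iy,jl,jq,jt,jw,jy,jz,lq,lt,lw,ly,lz,qt,qw,qy,qz,rt,rz,tw,ty,tz,wy,wz,yz
∂2: piv[bij,bil,biq,biy,bjq,bjt,bjy,bqt,bqy,iqw,iqz,ity,iwz,jlq,jly,jlz,jqz,jrz,jyz,ltw,tyz,wyz] rk=22  ker:ijq,ijy,iqy,jqt,jqy,lqy,lqz,lyz,qwz,qyz
∂3: piv[bijq,bijy,biqy,bjqt,bjqy,jlqy,jlqz,jlyz,lqyz] rk=9  ker:ijqy
b_3=(10−9)−0=1

b_3=1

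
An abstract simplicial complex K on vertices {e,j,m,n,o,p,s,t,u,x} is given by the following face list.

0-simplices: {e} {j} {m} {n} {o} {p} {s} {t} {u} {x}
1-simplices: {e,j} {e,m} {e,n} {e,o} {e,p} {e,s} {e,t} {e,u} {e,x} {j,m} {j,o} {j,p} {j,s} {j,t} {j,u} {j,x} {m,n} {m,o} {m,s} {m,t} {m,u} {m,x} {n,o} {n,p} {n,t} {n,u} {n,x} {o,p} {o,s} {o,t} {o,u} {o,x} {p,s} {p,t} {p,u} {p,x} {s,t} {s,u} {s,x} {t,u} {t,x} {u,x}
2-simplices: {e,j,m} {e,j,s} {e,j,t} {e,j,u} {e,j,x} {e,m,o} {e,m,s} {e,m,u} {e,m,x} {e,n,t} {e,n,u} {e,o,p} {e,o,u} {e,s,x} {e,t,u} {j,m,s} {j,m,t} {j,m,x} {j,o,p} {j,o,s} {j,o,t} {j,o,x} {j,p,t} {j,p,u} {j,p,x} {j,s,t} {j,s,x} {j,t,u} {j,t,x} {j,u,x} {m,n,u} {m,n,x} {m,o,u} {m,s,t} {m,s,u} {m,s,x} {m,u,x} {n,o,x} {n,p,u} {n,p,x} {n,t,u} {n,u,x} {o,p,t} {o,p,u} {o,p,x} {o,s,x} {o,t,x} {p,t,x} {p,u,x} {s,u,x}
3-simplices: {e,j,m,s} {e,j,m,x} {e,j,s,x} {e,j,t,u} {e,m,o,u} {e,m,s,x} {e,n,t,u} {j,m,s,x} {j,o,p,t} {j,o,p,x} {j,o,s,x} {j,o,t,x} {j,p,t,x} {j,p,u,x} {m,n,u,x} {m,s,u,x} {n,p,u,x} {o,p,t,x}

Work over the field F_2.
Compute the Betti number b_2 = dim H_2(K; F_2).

b_2=2

n_0=10 n_1=42 n_2=50 n_3=18  [Z2]
∂1: piv[ej,em,en,eo,ep,es,et,eu,ex] rk=9  ker:jm,jo,jp,js,jt,ju,jx,mn,mo,ms,mt,mu,mx,no,np,nt,nu,nx,op,os,ot,ou,ox,ps,pt,pu,px,st,su,sx,tu,tx,ux
∂2: piv[ejm,ejs,ejt,eju,ejx,emo,ems,emu,emx,ent,enu,eop,eou,esx,etu,jmt,jop,jos,jot,jox,jpt,jpu,jpx,jst,jtx,jux,mnu,mnx,msu,nox,npu,opu] rk=32  ker:jms,jmx,jsx,jtu,mou,mst,msx,mux,npx,ntu,nux,opt,opx,osx,otx,ptx,pux,sux
∂3: piv[ejms,ejmx,ejsx,ejtu,emou,emsx,entu,jopt,jopx,josx,jotx,jptx,jpux,mnux,msux,npux] rk=16  ker:jmsx,optx
b_2=(50−32)−16=2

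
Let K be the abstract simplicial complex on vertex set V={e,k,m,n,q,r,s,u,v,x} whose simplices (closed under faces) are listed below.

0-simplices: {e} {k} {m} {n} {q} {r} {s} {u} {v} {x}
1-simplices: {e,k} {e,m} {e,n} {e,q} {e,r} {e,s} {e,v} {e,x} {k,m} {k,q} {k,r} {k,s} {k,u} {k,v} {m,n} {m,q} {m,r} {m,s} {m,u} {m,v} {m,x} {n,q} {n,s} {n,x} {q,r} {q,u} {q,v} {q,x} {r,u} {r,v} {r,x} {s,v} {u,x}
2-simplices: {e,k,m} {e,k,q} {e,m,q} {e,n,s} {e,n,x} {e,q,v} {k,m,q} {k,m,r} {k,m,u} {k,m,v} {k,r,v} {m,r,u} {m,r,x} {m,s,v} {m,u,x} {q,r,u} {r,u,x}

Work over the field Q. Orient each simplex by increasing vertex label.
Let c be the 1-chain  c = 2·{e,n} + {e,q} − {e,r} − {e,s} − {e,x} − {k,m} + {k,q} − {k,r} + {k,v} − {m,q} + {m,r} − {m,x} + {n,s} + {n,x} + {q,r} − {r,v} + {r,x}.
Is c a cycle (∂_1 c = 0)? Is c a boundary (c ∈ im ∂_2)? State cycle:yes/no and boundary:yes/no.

n_0=10 n_1=33 n_2=17  [Q]
∂1: piv[ek,em,en,eq,er,es,ev,ex,ku] rk=9  ker:km,kq,kr,ks,kv,mn,mq,mr,ms,mu,mv,mx,nq,ns,nx,qr,qu,qv,qx,ru,rv,rx,sv,ux
∂2: piv[ekm,ekq,emq,ens,enx,eqv,kmr,kmu,kmv,krv,mru,mrx,msv,mux,qru] rk=15  ker:kmq,rux
∂1c = 0
c vs im∂2: residual ≠ 0 ⇒ not boundary

cycle:yes boundary:no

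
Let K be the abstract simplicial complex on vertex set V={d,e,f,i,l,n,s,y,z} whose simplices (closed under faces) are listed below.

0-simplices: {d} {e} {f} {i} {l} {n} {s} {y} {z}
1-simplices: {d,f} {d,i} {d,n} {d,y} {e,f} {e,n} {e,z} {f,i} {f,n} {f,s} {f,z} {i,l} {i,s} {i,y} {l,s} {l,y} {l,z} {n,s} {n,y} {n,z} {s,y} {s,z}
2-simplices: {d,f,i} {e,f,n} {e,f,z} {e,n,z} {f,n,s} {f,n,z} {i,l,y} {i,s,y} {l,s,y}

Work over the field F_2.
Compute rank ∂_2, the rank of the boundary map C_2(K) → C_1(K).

rank∂_2=8

n_0=9 n_1=22 n_2=9  [Z2]
∂1: piv[df,di,dn,dy,ef,ez,fs,il] rk=8  ker:en,fi,fn,fz,is,iy,ls,ly,lz,ns,ny,nz,sy,sz
∂2: piv[dfi,efn,efz,enz,fns,ily,isy,lsy] rk=8  ker:fnz
rk∂_2=8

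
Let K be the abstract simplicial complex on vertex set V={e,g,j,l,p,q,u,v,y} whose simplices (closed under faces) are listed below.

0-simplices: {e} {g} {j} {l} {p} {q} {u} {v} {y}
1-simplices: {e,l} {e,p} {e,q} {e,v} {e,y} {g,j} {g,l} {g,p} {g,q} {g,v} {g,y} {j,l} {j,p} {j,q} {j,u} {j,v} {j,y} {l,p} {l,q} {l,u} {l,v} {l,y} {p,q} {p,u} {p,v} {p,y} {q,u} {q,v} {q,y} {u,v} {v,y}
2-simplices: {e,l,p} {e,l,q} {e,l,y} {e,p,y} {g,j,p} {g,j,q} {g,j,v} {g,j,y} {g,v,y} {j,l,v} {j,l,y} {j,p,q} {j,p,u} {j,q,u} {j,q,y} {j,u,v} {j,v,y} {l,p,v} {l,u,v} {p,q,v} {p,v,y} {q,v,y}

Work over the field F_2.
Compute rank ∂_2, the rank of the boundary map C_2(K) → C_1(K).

rank∂_2=20

n_0=9 n_1=31 n_2=22  [Z2]
∂1: piv[el,ep,eq,ev,ey,gj,gl,ju] rk=8  ker:gp,gq,gv,gy,jl,jp,jq,jv,jy,lp,lq,lu,lv,ly,pq,pu,pv,py,qu,qv,qy,uv,vy
∂2: piv[elp,elq,ely,epy,gjp,gjq,gjv,gjy,gvy,jlv,jly,jpq,jpu,jqu,jqy,juv,lpv,luv,pqv,qvy] rk=20  ker:jvy,pvy
rk∂_2=20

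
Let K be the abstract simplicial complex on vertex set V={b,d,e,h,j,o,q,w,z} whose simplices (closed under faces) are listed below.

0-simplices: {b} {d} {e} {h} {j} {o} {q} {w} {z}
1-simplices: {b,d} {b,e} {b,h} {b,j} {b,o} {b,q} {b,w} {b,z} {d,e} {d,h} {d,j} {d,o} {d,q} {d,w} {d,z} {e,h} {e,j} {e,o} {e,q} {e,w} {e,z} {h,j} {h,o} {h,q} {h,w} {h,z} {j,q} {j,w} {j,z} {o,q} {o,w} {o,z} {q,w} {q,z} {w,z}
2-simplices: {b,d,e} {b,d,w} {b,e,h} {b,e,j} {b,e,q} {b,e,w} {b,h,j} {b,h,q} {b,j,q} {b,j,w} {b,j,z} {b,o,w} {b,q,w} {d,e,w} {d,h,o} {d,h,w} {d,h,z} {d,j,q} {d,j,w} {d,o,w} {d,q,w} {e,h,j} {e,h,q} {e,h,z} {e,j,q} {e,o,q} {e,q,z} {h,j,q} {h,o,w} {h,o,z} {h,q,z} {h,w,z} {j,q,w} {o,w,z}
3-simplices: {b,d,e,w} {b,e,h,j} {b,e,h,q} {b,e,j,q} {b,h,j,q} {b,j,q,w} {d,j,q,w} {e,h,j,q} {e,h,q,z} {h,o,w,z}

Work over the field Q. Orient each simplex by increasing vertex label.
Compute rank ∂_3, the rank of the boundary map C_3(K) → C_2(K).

n_0=9 n_1=35 n_2=34 n_3=10  [Q]
∂1: piv[bd,be,bh,bj,bo,bq,bw,bz] rk=8  ker:de,dh,dj,do,dq,dw,dz,eh,ej,eo,eq,ew,ez,hj,ho,hq,hw,hz,jq,jw,jz,oq,ow,oz,qw,qz,wz
∂2: piv[bde,bdw,beh,bej,beq,bew,bhj,bhq,bjq,bjw,bjz,bow,bqw,dho,dhw,dhz,djq,djw,dow,ehz,eoq,eqz,hoz,hwz] rk=24  ker:dew,dqw,ehj,ehq,ejq,hjq,how,hqz,jqw,owz
∂3: piv[bdew,behj,behq,bejq,bhjq,bjqw,djqw,ehqz,howz] rk=9  ker:ehjq
rk∂_3=9

rank∂_3=9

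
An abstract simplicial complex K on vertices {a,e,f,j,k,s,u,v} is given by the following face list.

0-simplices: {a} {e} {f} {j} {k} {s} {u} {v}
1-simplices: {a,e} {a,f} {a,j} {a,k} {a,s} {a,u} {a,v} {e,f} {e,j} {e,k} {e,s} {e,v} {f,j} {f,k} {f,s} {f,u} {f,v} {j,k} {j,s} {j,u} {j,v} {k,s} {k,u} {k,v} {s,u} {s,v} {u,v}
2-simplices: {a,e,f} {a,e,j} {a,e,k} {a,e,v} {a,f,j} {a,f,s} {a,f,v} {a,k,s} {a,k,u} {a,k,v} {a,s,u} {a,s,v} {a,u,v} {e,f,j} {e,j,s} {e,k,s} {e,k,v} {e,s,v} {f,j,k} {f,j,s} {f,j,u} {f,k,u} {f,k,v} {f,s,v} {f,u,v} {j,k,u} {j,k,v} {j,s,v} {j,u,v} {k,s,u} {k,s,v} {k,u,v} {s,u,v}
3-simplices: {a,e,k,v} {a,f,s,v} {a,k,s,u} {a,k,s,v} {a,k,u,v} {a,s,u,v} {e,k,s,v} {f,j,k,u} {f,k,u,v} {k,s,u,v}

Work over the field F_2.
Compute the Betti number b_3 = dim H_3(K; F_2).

n_0=8 n_1=27 n_2=33 n_3=10  [Z2]
∂1: piv[ae,af,aj,ak,as,au,av] rk=7  ker:ef,ej,ek,es,ev,fj,fk,fs,fu,fv,jk,js,ju,jv,ks,ku,kv,su,sv,uv
∂2: piv[aef,aej,aek,aev,afj,afs,afv,aks,aku,akv,asu,asv,auv,ejs,eks,fjk,fju,fku,fkv,jkv] rk=20  ker:efj,ekv,esv,fjs,fsv,fuv,jku,jsv,juv,ksu,ksv,kuv,suv
∂3: piv[aekv,afsv,aksu,aksv,akuv,asuv,eksv,fjku,fkuv] rk=9  ker:ksuv
b_3=(10−9)−0=1

b_3=1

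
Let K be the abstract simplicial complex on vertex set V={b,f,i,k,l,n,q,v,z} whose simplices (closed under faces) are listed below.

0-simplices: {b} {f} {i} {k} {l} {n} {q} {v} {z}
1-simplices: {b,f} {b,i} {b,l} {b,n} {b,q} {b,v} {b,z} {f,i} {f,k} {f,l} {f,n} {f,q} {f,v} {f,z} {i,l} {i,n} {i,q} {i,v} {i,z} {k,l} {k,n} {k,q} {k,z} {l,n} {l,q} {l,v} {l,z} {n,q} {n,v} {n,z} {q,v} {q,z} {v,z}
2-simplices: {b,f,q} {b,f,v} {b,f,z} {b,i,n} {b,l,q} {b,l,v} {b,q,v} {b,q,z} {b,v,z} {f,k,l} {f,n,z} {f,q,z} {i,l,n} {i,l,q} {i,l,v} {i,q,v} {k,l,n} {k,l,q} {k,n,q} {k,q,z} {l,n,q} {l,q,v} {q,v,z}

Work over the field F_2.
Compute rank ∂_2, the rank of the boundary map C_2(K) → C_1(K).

n_0=9 n_1=33 n_2=23  [Z2]
∂1: piv[bf,bi,bl,bn,bq,bv,bz,fk] rk=8  ker:fi,fl,fn,fq,fv,fz,il,in,iq,iv,iz,kl,kn,kq,kz,ln,lq,lv,lz,nq,nv,nz,qv,qz,vz
∂2: piv[bfq,bfv,bfz,bin,blq,blv,bqv,bqz,bvz,fkl,fnz,iln,ilq,ilv,kln,klq,knq,kqz] rk=18  ker:fqz,iqv,lnq,lqv,qvz
rk∂_2=18

rank∂_2=18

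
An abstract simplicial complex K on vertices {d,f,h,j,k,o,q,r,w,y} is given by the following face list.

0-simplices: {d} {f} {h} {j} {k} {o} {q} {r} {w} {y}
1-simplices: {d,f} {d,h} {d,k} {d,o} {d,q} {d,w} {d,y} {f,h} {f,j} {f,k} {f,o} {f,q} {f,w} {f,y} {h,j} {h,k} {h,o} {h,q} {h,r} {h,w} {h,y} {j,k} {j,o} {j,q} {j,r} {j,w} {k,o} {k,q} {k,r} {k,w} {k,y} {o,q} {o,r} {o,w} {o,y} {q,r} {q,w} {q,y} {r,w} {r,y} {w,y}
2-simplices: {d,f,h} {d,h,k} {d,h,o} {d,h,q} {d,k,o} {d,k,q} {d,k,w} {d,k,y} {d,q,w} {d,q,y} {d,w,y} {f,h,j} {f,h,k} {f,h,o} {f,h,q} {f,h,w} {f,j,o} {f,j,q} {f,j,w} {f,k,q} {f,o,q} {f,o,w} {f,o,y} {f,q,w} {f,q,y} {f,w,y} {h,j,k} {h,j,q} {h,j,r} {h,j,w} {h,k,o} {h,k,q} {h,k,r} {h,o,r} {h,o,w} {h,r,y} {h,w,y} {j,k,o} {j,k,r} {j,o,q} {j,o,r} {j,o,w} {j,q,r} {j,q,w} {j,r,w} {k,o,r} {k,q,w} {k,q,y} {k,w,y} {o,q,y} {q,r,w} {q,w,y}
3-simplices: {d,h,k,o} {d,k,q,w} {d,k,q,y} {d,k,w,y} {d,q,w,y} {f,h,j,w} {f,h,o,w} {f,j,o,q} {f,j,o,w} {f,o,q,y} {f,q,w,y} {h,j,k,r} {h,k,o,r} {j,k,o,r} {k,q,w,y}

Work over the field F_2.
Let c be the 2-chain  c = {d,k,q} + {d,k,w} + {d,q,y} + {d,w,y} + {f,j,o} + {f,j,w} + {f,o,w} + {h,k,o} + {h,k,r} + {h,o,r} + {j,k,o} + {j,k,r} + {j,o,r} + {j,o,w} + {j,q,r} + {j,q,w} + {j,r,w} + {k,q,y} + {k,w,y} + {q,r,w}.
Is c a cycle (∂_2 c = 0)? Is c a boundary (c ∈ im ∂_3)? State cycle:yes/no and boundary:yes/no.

cycle:yes boundary:no

n_0=10 n_1=41 n_2=52 n_3=15  [Z2]
∂1: piv[df,dh,dk,do,dq,dw,dy,fj,hr] rk=9  ker:fh,fk,fo,fq,fw,fy,hj,hk,ho,hq,hw,hy,jk,jo,jq,jr,jw,ko,kq,kr,kw,ky,oq,or,ow,oy,qr,qw,qy,rw,ry,wy
∂2: piv[dfh,dhk,dho,dhq,dko,dkq,dkw,dky,dqw,dqy,dwy,fhj,fhk,fho,fhq,fhw,fjo,fjq,fjw,foq,fow,foy,fqw,fqy,hjk,hjr,hkr,hor,hry,hwy,jqr,jrw] rk=32  ker:fkq,fwy,hjq,hjw,hko,hkq,how,jko,jkr,joq,jor,jow,jqw,kor,kqw,kqy,kwy,oqy,qrw,qwy
∂3: piv[dhko,dkqw,dkqy,dkwy,dqwy,fhjw,fhow,fjoq,fjow,foqy,fqwy,hjkr,hkor,jkor] rk=14  ker:kqwy
∂2c = 0
c vs im∂3: residual ≠ 0 ⇒ not boundary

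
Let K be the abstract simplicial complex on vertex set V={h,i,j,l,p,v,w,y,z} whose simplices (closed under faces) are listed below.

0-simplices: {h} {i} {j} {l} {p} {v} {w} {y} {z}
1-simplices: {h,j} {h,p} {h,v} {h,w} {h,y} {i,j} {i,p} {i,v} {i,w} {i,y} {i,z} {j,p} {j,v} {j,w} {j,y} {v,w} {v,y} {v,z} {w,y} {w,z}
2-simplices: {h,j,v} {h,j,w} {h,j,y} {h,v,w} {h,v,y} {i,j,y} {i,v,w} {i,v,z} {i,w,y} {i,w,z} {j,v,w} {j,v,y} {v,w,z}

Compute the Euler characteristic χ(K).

χ(K)=2

n_0=9 n_1=20 n_2=13
χ=+9−20+13=2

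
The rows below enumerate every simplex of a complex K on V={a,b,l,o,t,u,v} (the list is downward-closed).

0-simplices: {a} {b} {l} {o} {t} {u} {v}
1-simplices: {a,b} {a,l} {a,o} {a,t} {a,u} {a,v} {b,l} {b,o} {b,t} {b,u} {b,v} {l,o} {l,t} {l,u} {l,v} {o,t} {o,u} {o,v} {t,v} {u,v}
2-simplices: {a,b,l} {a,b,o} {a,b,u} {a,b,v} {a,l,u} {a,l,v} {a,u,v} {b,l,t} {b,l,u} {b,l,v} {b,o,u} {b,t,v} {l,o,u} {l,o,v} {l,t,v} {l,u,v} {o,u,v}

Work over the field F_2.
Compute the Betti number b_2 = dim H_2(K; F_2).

b_2=5

n_0=7 n_1=20 n_2=17  [Z2]
∂1: piv[ab,al,ao,at,au,av] rk=6  ker:bl,bo,bt,bu,bv,lo,lt,lu,lv,ot,ou,ov,tv,uv
∂2: piv[abl,abo,abu,abv,alu,alv,auv,blt,bou,btv,lou,lov] rk=12  ker:blu,blv,ltv,luv,ouv
b_2=(17−12)−0=5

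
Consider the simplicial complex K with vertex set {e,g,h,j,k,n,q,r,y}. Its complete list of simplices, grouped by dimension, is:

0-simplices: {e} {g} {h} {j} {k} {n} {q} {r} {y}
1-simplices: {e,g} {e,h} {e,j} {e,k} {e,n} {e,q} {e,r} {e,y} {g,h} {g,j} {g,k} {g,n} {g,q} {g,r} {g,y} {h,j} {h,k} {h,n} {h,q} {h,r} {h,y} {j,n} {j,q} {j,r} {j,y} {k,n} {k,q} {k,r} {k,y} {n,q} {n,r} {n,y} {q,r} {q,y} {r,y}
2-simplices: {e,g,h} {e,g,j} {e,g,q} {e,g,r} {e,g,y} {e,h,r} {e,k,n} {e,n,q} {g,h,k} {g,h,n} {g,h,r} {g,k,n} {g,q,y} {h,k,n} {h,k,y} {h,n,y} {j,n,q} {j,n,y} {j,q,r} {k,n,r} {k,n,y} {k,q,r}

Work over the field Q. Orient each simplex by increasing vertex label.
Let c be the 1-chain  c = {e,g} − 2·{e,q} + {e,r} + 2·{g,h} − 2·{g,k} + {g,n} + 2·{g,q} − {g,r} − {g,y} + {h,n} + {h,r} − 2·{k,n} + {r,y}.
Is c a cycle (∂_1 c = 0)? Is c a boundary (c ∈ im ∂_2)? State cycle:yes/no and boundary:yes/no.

cycle:yes boundary:no

n_0=9 n_1=35 n_2=22  [Q]
∂1: piv[eg,eh,ej,ek,en,eq,er,ey] rk=8  ker:gh,gj,gk,gn,gq,gr,gy,hj,hk,hn,hq,hr,hy,jn,jq,jr,jy,kn,kq,kr,ky,nq,nr,ny,qr,qy,ry
∂2: piv[egh,egj,egq,egr,egy,ehr,ekn,enq,ghk,ghn,gkn,gqy,hky,hny,jnq,jny,jqr,knr,kqr] rk=19  ker:ghr,hkn,kny
∂1c = 0
c vs im∂2: residual ≠ 0 ⇒ not boundary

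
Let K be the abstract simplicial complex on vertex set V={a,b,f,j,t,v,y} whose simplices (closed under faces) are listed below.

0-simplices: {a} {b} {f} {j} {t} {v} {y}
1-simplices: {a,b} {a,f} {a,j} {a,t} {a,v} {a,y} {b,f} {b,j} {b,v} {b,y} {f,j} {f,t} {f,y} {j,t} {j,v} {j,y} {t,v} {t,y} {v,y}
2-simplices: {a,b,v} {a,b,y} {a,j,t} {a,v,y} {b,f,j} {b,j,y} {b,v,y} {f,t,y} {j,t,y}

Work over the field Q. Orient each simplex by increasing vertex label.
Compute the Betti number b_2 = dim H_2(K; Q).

b_2=1

n_0=7 n_1=19 n_2=9  [Q]
∂1: piv[ab,af,aj,at,av,ay] rk=6  ker:bf,bj,bv,by,fj,ft,fy,jt,jv,jy,tv,ty,vy
∂2: piv[abv,aby,ajt,avy,bfj,bjy,fty,jty] rk=8  ker:bvy
b_2=(9−8)−0=1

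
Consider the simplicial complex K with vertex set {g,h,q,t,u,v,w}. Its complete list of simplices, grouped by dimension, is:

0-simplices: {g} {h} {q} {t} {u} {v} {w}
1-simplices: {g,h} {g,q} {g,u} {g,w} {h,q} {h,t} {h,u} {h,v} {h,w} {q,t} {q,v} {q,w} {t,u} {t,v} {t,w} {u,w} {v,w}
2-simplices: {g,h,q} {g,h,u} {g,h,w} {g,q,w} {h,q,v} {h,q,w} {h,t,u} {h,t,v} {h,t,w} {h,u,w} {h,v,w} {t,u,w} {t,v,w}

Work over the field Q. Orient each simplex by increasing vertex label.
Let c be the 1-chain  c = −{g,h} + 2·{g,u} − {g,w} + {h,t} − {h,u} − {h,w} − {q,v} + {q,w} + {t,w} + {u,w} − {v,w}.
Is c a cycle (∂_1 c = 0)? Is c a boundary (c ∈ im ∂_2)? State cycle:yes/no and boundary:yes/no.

n_0=7 n_1=17 n_2=13  [Q]
∂1: piv[gh,gq,gu,gw,ht,hv] rk=6  ker:hq,hu,hw,qt,qv,qw,tu,tv,tw,uw,vw
∂2: piv[ghq,ghu,ghw,gqw,hqv,htu,htv,htw,huw,hvw] rk=10  ker:hqw,tuw,tvw
∂1c = 0
c vs im∂2: reduces to 0 ⇒ boundary

cycle:yes boundary:yes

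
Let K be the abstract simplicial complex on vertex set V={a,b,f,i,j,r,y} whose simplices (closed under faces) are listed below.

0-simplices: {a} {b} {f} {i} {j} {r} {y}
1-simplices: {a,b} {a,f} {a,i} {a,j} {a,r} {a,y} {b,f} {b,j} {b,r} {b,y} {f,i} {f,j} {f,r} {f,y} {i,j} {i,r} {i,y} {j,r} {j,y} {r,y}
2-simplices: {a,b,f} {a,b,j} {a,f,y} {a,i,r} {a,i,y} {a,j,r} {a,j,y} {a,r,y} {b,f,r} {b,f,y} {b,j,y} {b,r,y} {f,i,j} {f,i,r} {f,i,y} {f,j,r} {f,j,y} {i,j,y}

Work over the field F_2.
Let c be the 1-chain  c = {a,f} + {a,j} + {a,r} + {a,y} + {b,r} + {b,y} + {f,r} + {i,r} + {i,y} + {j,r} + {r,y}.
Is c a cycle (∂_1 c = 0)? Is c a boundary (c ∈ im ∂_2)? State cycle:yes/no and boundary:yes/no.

cycle:yes boundary:yes

n_0=7 n_1=20 n_2=18  [Z2]
∂1: piv[ab,af,ai,aj,ar,ay] rk=6  ker:bf,bj,br,by,fi,fj,fr,fy,ij,ir,iy,jr,jy,ry
∂2: piv[abf,abj,afy,air,aiy,ajr,ajy,ary,bfr,bfy,bry,fij,fir,fjr] rk=14  ker:bjy,fiy,fjy,ijy
∂1c = 0
c vs im∂2: reduces to 0 ⇒ boundary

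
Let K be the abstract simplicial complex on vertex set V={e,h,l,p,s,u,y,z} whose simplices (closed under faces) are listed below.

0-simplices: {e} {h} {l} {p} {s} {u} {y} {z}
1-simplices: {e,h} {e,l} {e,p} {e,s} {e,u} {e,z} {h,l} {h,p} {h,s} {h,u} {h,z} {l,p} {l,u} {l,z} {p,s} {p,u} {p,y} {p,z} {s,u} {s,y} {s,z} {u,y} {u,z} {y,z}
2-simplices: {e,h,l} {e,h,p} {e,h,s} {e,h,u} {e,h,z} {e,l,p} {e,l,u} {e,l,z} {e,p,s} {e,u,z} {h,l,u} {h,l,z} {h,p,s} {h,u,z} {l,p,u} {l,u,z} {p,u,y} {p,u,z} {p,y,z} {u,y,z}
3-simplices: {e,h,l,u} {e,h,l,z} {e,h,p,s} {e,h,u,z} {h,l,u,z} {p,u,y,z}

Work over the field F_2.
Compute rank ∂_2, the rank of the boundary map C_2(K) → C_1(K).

n_0=8 n_1=24 n_2=20 n_3=6  [Z2]
∂1: piv[eh,el,ep,es,eu,ez,py] rk=7  ker:hl,hp,hs,hu,hz,lp,lu,lz,ps,pu,pz,su,sy,sz,uy,uz,yz
∂2: piv[ehl,ehp,ehs,ehu,ehz,elp,elu,elz,eps,euz,lpu,puy,puz,pyz] rk=14  ker:hlu,hlz,hps,huz,luz,uyz
∂3: piv[ehlu,ehlz,ehps,ehuz,hluz,puyz] rk=6
rk∂_2=14

rank∂_2=14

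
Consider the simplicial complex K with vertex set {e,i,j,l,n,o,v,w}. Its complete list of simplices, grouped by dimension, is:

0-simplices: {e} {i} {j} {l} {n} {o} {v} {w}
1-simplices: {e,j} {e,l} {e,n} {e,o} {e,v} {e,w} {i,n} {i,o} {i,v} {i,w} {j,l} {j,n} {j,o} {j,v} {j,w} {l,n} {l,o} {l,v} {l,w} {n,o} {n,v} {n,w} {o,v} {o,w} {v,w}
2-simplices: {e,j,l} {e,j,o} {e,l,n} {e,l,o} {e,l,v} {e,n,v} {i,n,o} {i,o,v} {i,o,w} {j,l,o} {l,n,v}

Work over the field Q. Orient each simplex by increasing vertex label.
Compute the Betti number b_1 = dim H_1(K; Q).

b_1=9

n_0=8 n_1=25 n_2=11  [Q]
∂1: piv[ej,el,en,eo,ev,ew,in] rk=7  ker:io,iv,iw,jl,jn,jo,jv,jw,ln,lo,lv,lw,no,nv,nw,ov,ow,vw
∂2: piv[ejl,ejo,eln,elo,elv,env,ino,iov,iow] rk=9  ker:jlo,lnv
b_1=(25−7)−9=9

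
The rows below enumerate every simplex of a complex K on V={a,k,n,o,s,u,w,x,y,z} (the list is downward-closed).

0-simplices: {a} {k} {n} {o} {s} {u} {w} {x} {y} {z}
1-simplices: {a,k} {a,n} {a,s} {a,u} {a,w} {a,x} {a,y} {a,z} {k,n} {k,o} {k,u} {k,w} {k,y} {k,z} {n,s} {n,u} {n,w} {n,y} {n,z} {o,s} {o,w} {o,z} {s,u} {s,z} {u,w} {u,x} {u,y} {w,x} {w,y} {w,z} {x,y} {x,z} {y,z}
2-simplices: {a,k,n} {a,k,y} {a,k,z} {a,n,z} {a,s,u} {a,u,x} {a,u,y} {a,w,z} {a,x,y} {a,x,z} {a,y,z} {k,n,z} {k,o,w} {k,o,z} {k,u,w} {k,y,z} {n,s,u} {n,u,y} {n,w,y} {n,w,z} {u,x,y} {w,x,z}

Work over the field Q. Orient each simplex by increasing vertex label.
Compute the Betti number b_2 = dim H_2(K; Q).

n_0=10 n_1=33 n_2=22  [Q]
∂1: piv[ak,an,as,au,aw,ax,ay,az,ko] rk=9  ker:kn,ku,kw,ky,kz,ns,nu,nw,ny,nz,os,ow,oz,su,sz,uw,ux,uy,wx,wy,wz,xy,xz,yz
∂2: piv[akn,aky,akz,anz,asu,aux,auy,awz,axy,axz,ayz,kow,koz,kuw,nsu,nuy,nwy,nwz,wxz] rk=19  ker:knz,kyz,uxy
b_2=(22−19)−0=3

b_2=3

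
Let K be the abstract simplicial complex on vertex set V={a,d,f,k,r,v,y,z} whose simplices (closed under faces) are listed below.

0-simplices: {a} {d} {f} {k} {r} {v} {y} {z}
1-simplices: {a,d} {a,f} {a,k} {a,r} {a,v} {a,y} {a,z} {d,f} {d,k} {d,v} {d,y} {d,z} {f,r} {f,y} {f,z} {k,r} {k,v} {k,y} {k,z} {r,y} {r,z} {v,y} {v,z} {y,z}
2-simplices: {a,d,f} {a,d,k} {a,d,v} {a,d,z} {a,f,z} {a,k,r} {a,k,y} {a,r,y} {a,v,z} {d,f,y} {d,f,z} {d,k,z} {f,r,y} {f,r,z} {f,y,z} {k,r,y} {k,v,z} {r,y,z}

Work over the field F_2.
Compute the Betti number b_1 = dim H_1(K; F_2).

n_0=8 n_1=24 n_2=18  [Z2]
∂1: piv[ad,af,ak,ar,av,ay,az] rk=7  ker:df,dk,dv,dy,dz,fr,fy,fz,kr,kv,ky,kz,ry,rz,vy,vz,yz
∂2: piv[adf,adk,adv,adz,afz,akr,aky,ary,avz,dfy,dkz,fry,frz,fyz,kvz] rk=15  ker:dfz,kry,ryz
b_1=(24−7)−15=2

b_1=2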